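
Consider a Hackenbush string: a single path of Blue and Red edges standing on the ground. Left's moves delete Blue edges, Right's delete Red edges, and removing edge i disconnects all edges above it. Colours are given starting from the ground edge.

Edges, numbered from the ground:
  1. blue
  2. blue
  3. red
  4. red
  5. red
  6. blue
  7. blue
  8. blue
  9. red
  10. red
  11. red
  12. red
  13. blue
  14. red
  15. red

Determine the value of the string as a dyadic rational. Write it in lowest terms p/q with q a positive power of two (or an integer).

9993/8192

Recurse on prefixes of the 15-edge string blue blue red red red blue blue blue red red red red blue red red:
step 1: add blue to get b; options L={ 0 } R={ ∅ } = 1
step 2: add blue to get bb; options L={ 0, 1 } R={ ∅ } = 2
step 3: add red to get bbr; options L={ 0, 1 } R={ 2 } = 3/2
step 4: add red to get bbrr; options L={ 0, 1 } R={ 3/2, 2 } = 5/4
step 5: add red to get bbrrr; options L={ 0, 1 } R={ 5/4, 3/2, 2 } = 9/8
step 6: add blue to get bbrrrb; options L={ 0, 1, 9/8 } R={ 5/4, 3/2, 2 } = 19/16
step 7: add blue to get bbrrrbb; options L={ 0, 1, 9/8, 19/16 } R={ 5/4, 3/2, 2 } = 39/32
step 8: add blue to get bbrrrbbb; options L={ 0, 1, 9/8, 19/16, 39/32 } R={ 5/4, 3/2, 2 } = 79/64
step 9: add red to get bbrrrbbbr; options L={ 0, 1, 9/8, 19/16, 39/32 } R={ 79/64, 5/4, 3/2, 2 } = 157/128
step 10: add red to get bbrrrbbbrr; options L={ 0, 1, 9/8, 19/16, 39/32 } R={ 157/128, 79/64, 5/4, 3/2, 2 } = 313/256
step 11: add red to get bbrrrbbbrrr; options L={ 0, 1, 9/8, 19/16, 39/32 } R={ 313/256, 157/128, 79/64, 5/4, 3/2, 2 } = 625/512
step 12: add red to get bbrrrbbbrrrr; options L={ 0, 1, 9/8, 19/16, 39/32 } R={ 625/512, 313/256, 157/128, 79/64, 5/4, 3/2, 2 } = 1249/1024
step 13: add blue to get bbrrrbbbrrrrb; options L={ 0, 1, 9/8, 19/16, 39/32, 1249/1024 } R={ 625/512, 313/256, 157/128, 79/64, 5/4, 3/2, 2 } = 2499/2048
step 14: add red to get bbrrrbbbrrrrbr; options L={ 0, 1, 9/8, 19/16, 39/32, 1249/1024 } R={ 2499/2048, 625/512, 313/256, 157/128, 79/64, 5/4, 3/2, 2 } = 4997/4096
step 15: add red to get bbrrrbbbrrrrbrr; options L={ 0, 1, 9/8, 19/16, 39/32, 1249/1024 } R={ 4997/4096, 2499/2048, 625/512, 313/256, 157/128, 79/64, 5/4, 3/2, 2 } = 9993/8192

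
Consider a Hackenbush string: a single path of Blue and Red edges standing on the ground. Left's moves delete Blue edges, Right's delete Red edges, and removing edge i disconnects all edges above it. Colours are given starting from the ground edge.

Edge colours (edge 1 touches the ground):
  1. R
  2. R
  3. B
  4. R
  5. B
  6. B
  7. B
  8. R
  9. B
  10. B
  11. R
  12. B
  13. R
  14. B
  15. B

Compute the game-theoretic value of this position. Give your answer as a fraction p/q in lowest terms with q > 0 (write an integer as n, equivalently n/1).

Build val(s[:k]) for k = 1..15, string s = R R B R B B B R B B R B R B B.
edge 1 of 15 (R): {  | 0 } = -1
edge 2 of 15 (R): {  | -1 0 } = -2
edge 3 of 15 (B): { -2 | -1 0 } = -3/2
edge 4 of 15 (R): { -2 | -3/2 -1 0 } = -7/4
edge 5 of 15 (B): { -2 -7/4 | -3/2 -1 0 } = -13/8
edge 6 of 15 (B): { -2 -7/4 -13/8 | -3/2 -1 0 } = -25/16
edge 7 of 15 (B): { -2 -7/4 -13/8 -25/16 | -3/2 -1 0 } = -49/32
edge 8 of 15 (R): { -2 -7/4 -13/8 -25/16 | -49/32 -3/2 -1 0 } = -99/64
edge 9 of 15 (B): { -2 -7/4 -13/8 -25/16 -99/64 | -49/32 -3/2 -1 0 } = -197/128
edge 10 of 15 (B): { -2 -7/4 -13/8 -25/16 -99/64 -197/128 | -49/32 -3/2 -1 0 } = -393/256
edge 11 of 15 (R): { -2 -7/4 -13/8 -25/16 -99/64 -197/128 | -393/256 -49/32 -3/2 -1 0 } = -787/512
edge 12 of 15 (B): { -2 -7/4 -13/8 -25/16 -99/64 -197/128 -787/512 | -393/256 -49/32 -3/2 -1 0 } = -1573/1024
edge 13 of 15 (R): { -2 -7/4 -13/8 -25/16 -99/64 -197/128 -787/512 | -1573/1024 -393/256 -49/32 -3/2 -1 0 } = -3147/2048
edge 14 of 15 (B): { -2 -7/4 -13/8 -25/16 -99/64 -197/128 -787/512 -3147/2048 | -1573/1024 -393/256 -49/32 -3/2 -1 0 } = -6293/4096
edge 15 of 15 (B): { -2 -7/4 -13/8 -25/16 -99/64 -197/128 -787/512 -3147/2048 -6293/4096 | -1573/1024 -393/256 -49/32 -3/2 -1 0 } = -12585/8192

-12585/8192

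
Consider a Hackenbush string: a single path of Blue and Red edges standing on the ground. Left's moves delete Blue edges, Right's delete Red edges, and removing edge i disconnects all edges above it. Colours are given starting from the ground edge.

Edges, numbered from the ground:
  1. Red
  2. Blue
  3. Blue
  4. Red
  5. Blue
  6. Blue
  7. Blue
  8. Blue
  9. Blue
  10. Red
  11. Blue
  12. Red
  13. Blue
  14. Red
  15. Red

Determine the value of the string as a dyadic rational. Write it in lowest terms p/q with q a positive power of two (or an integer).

-4183/16384

1 of 15 · R · max L −∞ · min R 0 → -1
2 of 15 · RB · max L -1 · min R 0 → -1/2
3 of 15 · RBB · max L -1/2 · min R 0 → -1/4
4 of 15 · RBBR · max L -1/2 · min R -1/4 → -3/8
5 of 15 · RBBRB · max L -3/8 · min R -1/4 → -5/16
6 of 15 · RBBRBB · max L -5/16 · min R -1/4 → -9/32
7 of 15 · RBBRBBB · max L -9/32 · min R -1/4 → -17/64
8 of 15 · RBBRBBBB · max L -17/64 · min R -1/4 → -33/128
9 of 15 · RBBRBBBBB · max L -33/128 · min R -1/4 → -65/256
10 of 15 · RBBRBBBBBR · max L -33/128 · min R -65/256 → -131/512
11 of 15 · RBBRBBBBBRB · max L -131/512 · min R -65/256 → -261/1024
12 of 15 · RBBRBBBBBRBR · max L -131/512 · min R -261/1024 → -523/2048
13 of 15 · RBBRBBBBBRBRB · max L -523/2048 · min R -261/1024 → -1045/4096
14 of 15 · RBBRBBBBBRBRBR · max L -523/2048 · min R -1045/4096 → -2091/8192
15 of 15 · RBBRBBBBBRBRBRR · max L -523/2048 · min R -2091/8192 → -4183/16384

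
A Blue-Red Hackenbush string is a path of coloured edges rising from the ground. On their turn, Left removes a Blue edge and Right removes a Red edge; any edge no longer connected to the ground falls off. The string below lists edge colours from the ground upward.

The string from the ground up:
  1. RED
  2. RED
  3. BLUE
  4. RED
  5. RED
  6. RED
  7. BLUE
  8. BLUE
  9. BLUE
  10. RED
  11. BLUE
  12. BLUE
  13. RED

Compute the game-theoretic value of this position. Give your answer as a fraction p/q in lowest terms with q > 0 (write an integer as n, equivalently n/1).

-3859/2048

edge 1 of 13 (RED): { (no moves) | 0 } so -1
edge 2 of 13 (RED): { (no moves) | -1; 0 } so -2
edge 3 of 13 (BLUE): { -2 | -1; 0 } so -3/2
edge 4 of 13 (RED): { -2 | -3/2; -1; 0 } so -7/4
edge 5 of 13 (RED): { -2 | -7/4; -3/2; -1; 0 } so -15/8
edge 6 of 13 (RED): { -2 | -15/8; -7/4; -3/2; -1; 0 } so -31/16
edge 7 of 13 (BLUE): { -2; -31/16 | -15/8; -7/4; -3/2; -1; 0 } so -61/32
edge 8 of 13 (BLUE): { -2; -31/16; -61/32 | -15/8; -7/4; -3/2; -1; 0 } so -121/64
edge 9 of 13 (BLUE): { -2; -31/16; -61/32; -121/64 | -15/8; -7/4; -3/2; -1; 0 } so -241/128
edge 10 of 13 (RED): { -2; -31/16; -61/32; -121/64 | -241/128; -15/8; -7/4; -3/2; -1; 0 } so -483/256
edge 11 of 13 (BLUE): { -2; -31/16; -61/32; -121/64; -483/256 | -241/128; -15/8; -7/4; -3/2; -1; 0 } so -965/512
edge 12 of 13 (BLUE): { -2; -31/16; -61/32; -121/64; -483/256; -965/512 | -241/128; -15/8; -7/4; -3/2; -1; 0 } so -1929/1024
edge 13 of 13 (RED): { -2; -31/16; -61/32; -121/64; -483/256; -965/512 | -1929/1024; -241/128; -15/8; -7/4; -3/2; -1; 0 } so -3859/2048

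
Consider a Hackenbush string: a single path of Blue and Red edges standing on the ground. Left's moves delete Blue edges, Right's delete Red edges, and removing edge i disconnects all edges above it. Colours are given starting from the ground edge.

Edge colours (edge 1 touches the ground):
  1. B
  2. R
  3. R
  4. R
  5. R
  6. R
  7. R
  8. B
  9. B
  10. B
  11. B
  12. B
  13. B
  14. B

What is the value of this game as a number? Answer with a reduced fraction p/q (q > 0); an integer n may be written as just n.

255/8192

Recurse on prefixes of the 14-edge string B R R R R R R B B B B B B B:
edge 1 of 14 (B): { 0 | (no moves) } — 1
edge 2 of 14 (R): { 0 | 1 } — 1/2
edge 3 of 14 (R): { 0 | 1/2, 1 } — 1/4
edge 4 of 14 (R): { 0 | 1/4, 1/2, 1 } — 1/8
edge 5 of 14 (R): { 0 | 1/8, 1/4, 1/2, 1 } — 1/16
edge 6 of 14 (R): { 0 | 1/16, 1/8, 1/4, 1/2, 1 } — 1/32
edge 7 of 14 (R): { 0 | 1/32, 1/16, 1/8, 1/4, 1/2, 1 } — 1/64
edge 8 of 14 (B): { 0, 1/64 | 1/32, 1/16, 1/8, 1/4, 1/2, 1 } — 3/128
edge 9 of 14 (B): { 0, 1/64, 3/128 | 1/32, 1/16, 1/8, 1/4, 1/2, 1 } — 7/256
edge 10 of 14 (B): { 0, 1/64, 3/128, 7/256 | 1/32, 1/16, 1/8, 1/4, 1/2, 1 } — 15/512
edge 11 of 14 (B): { 0, 1/64, 3/128, 7/256, 15/512 | 1/32, 1/16, 1/8, 1/4, 1/2, 1 } — 31/1024
edge 12 of 14 (B): { 0, 1/64, 3/128, 7/256, 15/512, 31/1024 | 1/32, 1/16, 1/8, 1/4, 1/2, 1 } — 63/2048
edge 13 of 14 (B): { 0, 1/64, 3/128, 7/256, 15/512, 31/1024, 63/2048 | 1/32, 1/16, 1/8, 1/4, 1/2, 1 } — 127/4096
edge 14 of 14 (B): { 0, 1/64, 3/128, 7/256, 15/512, 31/1024, 63/2048, 127/4096 | 1/32, 1/16, 1/8, 1/4, 1/2, 1 } — 255/8192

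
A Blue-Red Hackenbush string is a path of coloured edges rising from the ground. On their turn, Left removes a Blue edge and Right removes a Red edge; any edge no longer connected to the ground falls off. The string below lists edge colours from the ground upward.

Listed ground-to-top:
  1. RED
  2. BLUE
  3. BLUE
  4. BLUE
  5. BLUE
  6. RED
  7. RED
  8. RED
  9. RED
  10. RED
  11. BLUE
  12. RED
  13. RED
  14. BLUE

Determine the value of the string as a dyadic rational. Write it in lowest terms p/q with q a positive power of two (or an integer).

R: Left { ∅ }, Right { 0 } → simplest -1
RB: Left { -1 }, Right { 0 } → simplest -1/2
RBB: Left { -1; -1/2 }, Right { 0 } → simplest -1/4
RBBB: Left { -1; -1/2; -1/4 }, Right { 0 } → simplest -1/8
RBBBB: Left { -1; -1/2; -1/4; -1/8 }, Right { 0 } → simplest -1/16
RBBBBR: Left { -1; -1/2; -1/4; -1/8 }, Right { -1/16; 0 } → simplest -3/32
RBBBBRR: Left { -1; -1/2; -1/4; -1/8 }, Right { -3/32; -1/16; 0 } → simplest -7/64
RBBBBRRR: Left { -1; -1/2; -1/4; -1/8 }, Right { -7/64; -3/32; -1/16; 0 } → simplest -15/128
RBBBBRRRR: Left { -1; -1/2; -1/4; -1/8 }, Right { -15/128; -7/64; -3/32; -1/16; 0 } → simplest -31/256
RBBBBRRRRR: Left { -1; -1/2; -1/4; -1/8 }, Right { -31/256; -15/128; -7/64; -3/32; -1/16; 0 } → simplest -63/512
RBBBBRRRRRB: Left { -1; -1/2; -1/4; -1/8; -63/512 }, Right { -31/256; -15/128; -7/64; -3/32; -1/16; 0 } → simplest -125/1024
RBBBBRRRRRBR: Left { -1; -1/2; -1/4; -1/8; -63/512 }, Right { -125/1024; -31/256; -15/128; -7/64; -3/32; -1/16; 0 } → simplest -251/2048
RBBBBRRRRRBRR: Left { -1; -1/2; -1/4; -1/8; -63/512 }, Right { -251/2048; -125/1024; -31/256; -15/128; -7/64; -3/32; -1/16; 0 } → simplest -503/4096
RBBBBRRRRRBRRB: Left { -1; -1/2; -1/4; -1/8; -63/512; -503/4096 }, Right { -251/2048; -125/1024; -31/256; -15/128; -7/64; -3/32; -1/16; 0 } → simplest -1005/8192

-1005/8192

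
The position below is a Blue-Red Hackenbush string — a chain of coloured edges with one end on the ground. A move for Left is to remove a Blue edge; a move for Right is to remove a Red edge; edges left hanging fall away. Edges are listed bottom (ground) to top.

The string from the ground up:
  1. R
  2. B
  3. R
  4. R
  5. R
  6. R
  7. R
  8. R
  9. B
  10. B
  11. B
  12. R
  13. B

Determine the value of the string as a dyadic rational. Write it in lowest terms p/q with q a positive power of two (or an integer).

edge 1 of 13 (R): { — | 0 } gives -1
edge 2 of 13 (B): { -1 | 0 } gives -1/2
edge 3 of 13 (R): { -1 | -1/2,0 } gives -3/4
edge 4 of 13 (R): { -1 | -3/4,-1/2,0 } gives -7/8
edge 5 of 13 (R): { -1 | -7/8,-3/4,-1/2,0 } gives -15/16
edge 6 of 13 (R): { -1 | -15/16,-7/8,-3/4,-1/2,0 } gives -31/32
edge 7 of 13 (R): { -1 | -31/32,-15/16,-7/8,-3/4,-1/2,0 } gives -63/64
edge 8 of 13 (R): { -1 | -63/64,-31/32,-15/16,-7/8,-3/4,-1/2,0 } gives -127/128
edge 9 of 13 (B): { -1,-127/128 | -63/64,-31/32,-15/16,-7/8,-3/4,-1/2,0 } gives -253/256
edge 10 of 13 (B): { -1,-127/128,-253/256 | -63/64,-31/32,-15/16,-7/8,-3/4,-1/2,0 } gives -505/512
edge 11 of 13 (B): { -1,-127/128,-253/256,-505/512 | -63/64,-31/32,-15/16,-7/8,-3/4,-1/2,0 } gives -1009/1024
edge 12 of 13 (R): { -1,-127/128,-253/256,-505/512 | -1009/1024,-63/64,-31/32,-15/16,-7/8,-3/4,-1/2,0 } gives -2019/2048
edge 13 of 13 (B): { -1,-127/128,-253/256,-505/512,-2019/2048 | -1009/1024,-63/64,-31/32,-15/16,-7/8,-3/4,-1/2,0 } gives -4037/4096

-4037/4096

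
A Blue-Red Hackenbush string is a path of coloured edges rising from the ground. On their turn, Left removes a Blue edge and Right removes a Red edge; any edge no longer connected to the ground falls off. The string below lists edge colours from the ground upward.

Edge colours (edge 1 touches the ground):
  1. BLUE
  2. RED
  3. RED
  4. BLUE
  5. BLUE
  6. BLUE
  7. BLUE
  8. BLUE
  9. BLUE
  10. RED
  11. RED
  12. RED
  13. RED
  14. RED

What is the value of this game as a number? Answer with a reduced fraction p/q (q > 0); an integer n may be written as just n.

step 1: add BLUE to get B; options L={ 0 } R={ — } so 1
step 2: add RED to get BR; options L={ 0 } R={ 1 } so 1/2
step 3: add RED to get BRR; options L={ 0 } R={ 1/2, 1 } so 1/4
step 4: add BLUE to get BRRB; options L={ 0, 1/4 } R={ 1/2, 1 } so 3/8
step 5: add BLUE to get BRRBB; options L={ 0, 1/4, 3/8 } R={ 1/2, 1 } so 7/16
step 6: add BLUE to get BRRBBB; options L={ 0, 1/4, 3/8, 7/16 } R={ 1/2, 1 } so 15/32
step 7: add BLUE to get BRRBBBB; options L={ 0, 1/4, 3/8, 7/16, 15/32 } R={ 1/2, 1 } so 31/64
step 8: add BLUE to get BRRBBBBB; options L={ 0, 1/4, 3/8, 7/16, 15/32, 31/64 } R={ 1/2, 1 } so 63/128
step 9: add BLUE to get BRRBBBBBB; options L={ 0, 1/4, 3/8, 7/16, 15/32, 31/64, 63/128 } R={ 1/2, 1 } so 127/256
step 10: add RED to get BRRBBBBBBR; options L={ 0, 1/4, 3/8, 7/16, 15/32, 31/64, 63/128 } R={ 127/256, 1/2, 1 } so 253/512
step 11: add RED to get BRRBBBBBBRR; options L={ 0, 1/4, 3/8, 7/16, 15/32, 31/64, 63/128 } R={ 253/512, 127/256, 1/2, 1 } so 505/1024
step 12: add RED to get BRRBBBBBBRRR; options L={ 0, 1/4, 3/8, 7/16, 15/32, 31/64, 63/128 } R={ 505/1024, 253/512, 127/256, 1/2, 1 } so 1009/2048
step 13: add RED to get BRRBBBBBBRRRR; options L={ 0, 1/4, 3/8, 7/16, 15/32, 31/64, 63/128 } R={ 1009/2048, 505/1024, 253/512, 127/256, 1/2, 1 } so 2017/4096
step 14: add RED to get BRRBBBBBBRRRRR; options L={ 0, 1/4, 3/8, 7/16, 15/32, 31/64, 63/128 } R={ 2017/4096, 1009/2048, 505/1024, 253/512, 127/256, 1/2, 1 } so 4033/8192

4033/8192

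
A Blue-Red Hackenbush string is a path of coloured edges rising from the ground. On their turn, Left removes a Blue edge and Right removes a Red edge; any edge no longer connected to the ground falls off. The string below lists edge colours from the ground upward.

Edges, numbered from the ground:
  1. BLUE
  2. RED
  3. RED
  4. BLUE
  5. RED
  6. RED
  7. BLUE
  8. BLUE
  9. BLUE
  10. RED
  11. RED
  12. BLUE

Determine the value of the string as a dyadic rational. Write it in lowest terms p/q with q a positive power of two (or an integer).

627/2048

g(B) = { 0 | ∅ } — 1
g(BR) = { 0 | 1 } — 1/2
g(BRR) = { 0 | 1/2 1 } — 1/4
g(BRRB) = { 0 1/4 | 1/2 1 } — 3/8
g(BRRBR) = { 0 1/4 | 3/8 1/2 1 } — 5/16
g(BRRBRR) = { 0 1/4 | 5/16 3/8 1/2 1 } — 9/32
g(BRRBRRB) = { 0 1/4 9/32 | 5/16 3/8 1/2 1 } — 19/64
g(BRRBRRBB) = { 0 1/4 9/32 19/64 | 5/16 3/8 1/2 1 } — 39/128
g(BRRBRRBBB) = { 0 1/4 9/32 19/64 39/128 | 5/16 3/8 1/2 1 } — 79/256
g(BRRBRRBBBR) = { 0 1/4 9/32 19/64 39/128 | 79/256 5/16 3/8 1/2 1 } — 157/512
g(BRRBRRBBBRR) = { 0 1/4 9/32 19/64 39/128 | 157/512 79/256 5/16 3/8 1/2 1 } — 313/1024
g(BRRBRRBBBRRB) = { 0 1/4 9/32 19/64 39/128 313/1024 | 157/512 79/256 5/16 3/8 1/2 1 } — 627/2048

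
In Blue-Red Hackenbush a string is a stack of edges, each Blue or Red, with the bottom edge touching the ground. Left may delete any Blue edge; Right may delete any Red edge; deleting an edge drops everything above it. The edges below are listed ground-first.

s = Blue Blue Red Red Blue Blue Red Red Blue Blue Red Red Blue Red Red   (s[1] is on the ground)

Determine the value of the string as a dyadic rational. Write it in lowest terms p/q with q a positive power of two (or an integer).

11465/8192

g(B) = { 0 | ∅ } -> 1
g(BB) = { 0; 1 | ∅ } -> 2
g(BBR) = { 0; 1 | 2 } -> 3/2
g(BBRR) = { 0; 1 | 3/2; 2 } -> 5/4
g(BBRRB) = { 0; 1; 5/4 | 3/2; 2 } -> 11/8
g(BBRRBB) = { 0; 1; 5/4; 11/8 | 3/2; 2 } -> 23/16
g(BBRRBBR) = { 0; 1; 5/4; 11/8 | 23/16; 3/2; 2 } -> 45/32
g(BBRRBBRR) = { 0; 1; 5/4; 11/8 | 45/32; 23/16; 3/2; 2 } -> 89/64
g(BBRRBBRRB) = { 0; 1; 5/4; 11/8; 89/64 | 45/32; 23/16; 3/2; 2 } -> 179/128
g(BBRRBBRRBB) = { 0; 1; 5/4; 11/8; 89/64; 179/128 | 45/32; 23/16; 3/2; 2 } -> 359/256
g(BBRRBBRRBBR) = { 0; 1; 5/4; 11/8; 89/64; 179/128 | 359/256; 45/32; 23/16; 3/2; 2 } -> 717/512
g(BBRRBBRRBBRR) = { 0; 1; 5/4; 11/8; 89/64; 179/128 | 717/512; 359/256; 45/32; 23/16; 3/2; 2 } -> 1433/1024
g(BBRRBBRRBBRRB) = { 0; 1; 5/4; 11/8; 89/64; 179/128; 1433/1024 | 717/512; 359/256; 45/32; 23/16; 3/2; 2 } -> 2867/2048
g(BBRRBBRRBBRRBR) = { 0; 1; 5/4; 11/8; 89/64; 179/128; 1433/1024 | 2867/2048; 717/512; 359/256; 45/32; 23/16; 3/2; 2 } -> 5733/4096
g(BBRRBBRRBBRRBRR) = { 0; 1; 5/4; 11/8; 89/64; 179/128; 1433/1024 | 5733/4096; 2867/2048; 717/512; 359/256; 45/32; 23/16; 3/2; 2 } -> 11465/8192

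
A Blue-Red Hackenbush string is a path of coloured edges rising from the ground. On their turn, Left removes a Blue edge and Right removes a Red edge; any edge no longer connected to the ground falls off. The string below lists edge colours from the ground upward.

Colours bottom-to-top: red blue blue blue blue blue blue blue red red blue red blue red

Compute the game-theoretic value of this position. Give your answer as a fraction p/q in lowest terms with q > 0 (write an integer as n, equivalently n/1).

r: Left { ∅ }, Right { 0 } — simplest -1
rb: Left { -1 }, Right { 0 } — simplest -1/2
rbb: Left { -1,-1/2 }, Right { 0 } — simplest -1/4
rbbb: Left { -1,-1/2,-1/4 }, Right { 0 } — simplest -1/8
rbbbb: Left { -1,-1/2,-1/4,-1/8 }, Right { 0 } — simplest -1/16
rbbbbb: Left { -1,-1/2,-1/4,-1/8,-1/16 }, Right { 0 } — simplest -1/32
rbbbbbb: Left { -1,-1/2,-1/4,-1/8,-1/16,-1/32 }, Right { 0 } — simplest -1/64
rbbbbbbb: Left { -1,-1/2,-1/4,-1/8,-1/16,-1/32,-1/64 }, Right { 0 } — simplest -1/128
rbbbbbbbr: Left { -1,-1/2,-1/4,-1/8,-1/16,-1/32,-1/64 }, Right { -1/128,0 } — simplest -3/256
rbbbbbbbrr: Left { -1,-1/2,-1/4,-1/8,-1/16,-1/32,-1/64 }, Right { -3/256,-1/128,0 } — simplest -7/512
rbbbbbbbrrb: Left { -1,-1/2,-1/4,-1/8,-1/16,-1/32,-1/64,-7/512 }, Right { -3/256,-1/128,0 } — simplest -13/1024
rbbbbbbbrrbr: Left { -1,-1/2,-1/4,-1/8,-1/16,-1/32,-1/64,-7/512 }, Right { -13/1024,-3/256,-1/128,0 } — simplest -27/2048
rbbbbbbbrrbrb: Left { -1,-1/2,-1/4,-1/8,-1/16,-1/32,-1/64,-7/512,-27/2048 }, Right { -13/1024,-3/256,-1/128,0 } — simplest -53/4096
rbbbbbbbrrbrbr: Left { -1,-1/2,-1/4,-1/8,-1/16,-1/32,-1/64,-7/512,-27/2048 }, Right { -53/4096,-13/1024,-3/256,-1/128,0 } — simplest -107/8192

-107/8192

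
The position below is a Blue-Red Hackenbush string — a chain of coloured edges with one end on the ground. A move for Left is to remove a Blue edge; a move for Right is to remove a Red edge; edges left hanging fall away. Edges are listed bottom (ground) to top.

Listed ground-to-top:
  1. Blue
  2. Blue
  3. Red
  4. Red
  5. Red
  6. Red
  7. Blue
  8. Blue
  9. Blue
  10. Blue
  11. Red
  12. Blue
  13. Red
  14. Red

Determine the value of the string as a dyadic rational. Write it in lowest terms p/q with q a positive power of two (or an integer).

val_1 [B]  L=[0]  R=[·]  → 1
val_2 [BB]  L=[0; 1]  R=[·]  → 2
val_3 [BBR]  L=[0; 1]  R=[2]  → 3/2
val_4 [BBRR]  L=[0; 1]  R=[3/2; 2]  → 5/4
val_5 [BBRRR]  L=[0; 1]  R=[5/4; 3/2; 2]  → 9/8
val_6 [BBRRRR]  L=[0; 1]  R=[9/8; 5/4; 3/2; 2]  → 17/16
val_7 [BBRRRRB]  L=[0; 1; 17/16]  R=[9/8; 5/4; 3/2; 2]  → 35/32
val_8 [BBRRRRBB]  L=[0; 1; 17/16; 35/32]  R=[9/8; 5/4; 3/2; 2]  → 71/64
val_9 [BBRRRRBBB]  L=[0; 1; 17/16; 35/32; 71/64]  R=[9/8; 5/4; 3/2; 2]  → 143/128
val_10 [BBRRRRBBBB]  L=[0; 1; 17/16; 35/32; 71/64; 143/128]  R=[9/8; 5/4; 3/2; 2]  → 287/256
val_11 [BBRRRRBBBBR]  L=[0; 1; 17/16; 35/32; 71/64; 143/128]  R=[287/256; 9/8; 5/4; 3/2; 2]  → 573/512
val_12 [BBRRRRBBBBRB]  L=[0; 1; 17/16; 35/32; 71/64; 143/128; 573/512]  R=[287/256; 9/8; 5/4; 3/2; 2]  → 1147/1024
val_13 [BBRRRRBBBBRBR]  L=[0; 1; 17/16; 35/32; 71/64; 143/128; 573/512]  R=[1147/1024; 287/256; 9/8; 5/4; 3/2; 2]  → 2293/2048
val_14 [BBRRRRBBBBRBRR]  L=[0; 1; 17/16; 35/32; 71/64; 143/128; 573/512]  R=[2293/2048; 1147/1024; 287/256; 9/8; 5/4; 3/2; 2]  → 4585/4096

4585/4096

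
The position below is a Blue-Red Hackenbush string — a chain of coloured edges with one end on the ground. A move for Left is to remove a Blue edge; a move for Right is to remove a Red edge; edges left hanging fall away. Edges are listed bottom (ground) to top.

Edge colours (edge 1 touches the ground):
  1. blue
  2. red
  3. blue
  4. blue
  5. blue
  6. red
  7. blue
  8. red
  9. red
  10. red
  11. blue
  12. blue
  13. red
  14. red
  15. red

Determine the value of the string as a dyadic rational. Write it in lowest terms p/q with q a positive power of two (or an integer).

Build val(s[:k]) for k = 1..15, string s = blue red blue blue blue red blue red red red blue blue red red red.
step 1: add blue to get b; options L={ 0 } R={ ∅ } — 1
step 2: add red to get br; options L={ 0 } R={ 1 } — 1/2
step 3: add blue to get brb; options L={ 0,1/2 } R={ 1 } — 3/4
step 4: add blue to get brbb; options L={ 0,1/2,3/4 } R={ 1 } — 7/8
step 5: add blue to get brbbb; options L={ 0,1/2,3/4,7/8 } R={ 1 } — 15/16
step 6: add red to get brbbbr; options L={ 0,1/2,3/4,7/8 } R={ 15/16,1 } — 29/32
step 7: add blue to get brbbbrb; options L={ 0,1/2,3/4,7/8,29/32 } R={ 15/16,1 } — 59/64
step 8: add red to get brbbbrbr; options L={ 0,1/2,3/4,7/8,29/32 } R={ 59/64,15/16,1 } — 117/128
step 9: add red to get brbbbrbrr; options L={ 0,1/2,3/4,7/8,29/32 } R={ 117/128,59/64,15/16,1 } — 233/256
step 10: add red to get brbbbrbrrr; options L={ 0,1/2,3/4,7/8,29/32 } R={ 233/256,117/128,59/64,15/16,1 } — 465/512
step 11: add blue to get brbbbrbrrrb; options L={ 0,1/2,3/4,7/8,29/32,465/512 } R={ 233/256,117/128,59/64,15/16,1 } — 931/1024
step 12: add blue to get brbbbrbrrrbb; options L={ 0,1/2,3/4,7/8,29/32,465/512,931/1024 } R={ 233/256,117/128,59/64,15/16,1 } — 1863/2048
step 13: add red to get brbbbrbrrrbbr; options L={ 0,1/2,3/4,7/8,29/32,465/512,931/1024 } R={ 1863/2048,233/256,117/128,59/64,15/16,1 } — 3725/4096
step 14: add red to get brbbbrbrrrbbrr; options L={ 0,1/2,3/4,7/8,29/32,465/512,931/1024 } R={ 3725/4096,1863/2048,233/256,117/128,59/64,15/16,1 } — 7449/8192
step 15: add red to get brbbbrbrrrbbrrr; options L={ 0,1/2,3/4,7/8,29/32,465/512,931/1024 } R={ 7449/8192,3725/4096,1863/2048,233/256,117/128,59/64,15/16,1 } — 14897/16384

14897/16384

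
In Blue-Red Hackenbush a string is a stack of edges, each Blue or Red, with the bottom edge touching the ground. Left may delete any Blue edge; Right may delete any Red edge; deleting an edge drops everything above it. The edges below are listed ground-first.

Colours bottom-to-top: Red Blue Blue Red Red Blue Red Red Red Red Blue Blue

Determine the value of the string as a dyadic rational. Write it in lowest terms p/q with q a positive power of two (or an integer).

-889/2048

step 1: add Red to get R; options L={ none } R={ 0 } so -1
step 2: add Blue to get RB; options L={ -1 } R={ 0 } so -1/2
step 3: add Blue to get RBB; options L={ -1 -1/2 } R={ 0 } so -1/4
step 4: add Red to get RBBR; options L={ -1 -1/2 } R={ -1/4 0 } so -3/8
step 5: add Red to get RBBRR; options L={ -1 -1/2 } R={ -3/8 -1/4 0 } so -7/16
step 6: add Blue to get RBBRRB; options L={ -1 -1/2 -7/16 } R={ -3/8 -1/4 0 } so -13/32
step 7: add Red to get RBBRRBR; options L={ -1 -1/2 -7/16 } R={ -13/32 -3/8 -1/4 0 } so -27/64
step 8: add Red to get RBBRRBRR; options L={ -1 -1/2 -7/16 } R={ -27/64 -13/32 -3/8 -1/4 0 } so -55/128
step 9: add Red to get RBBRRBRRR; options L={ -1 -1/2 -7/16 } R={ -55/128 -27/64 -13/32 -3/8 -1/4 0 } so -111/256
step 10: add Red to get RBBRRBRRRR; options L={ -1 -1/2 -7/16 } R={ -111/256 -55/128 -27/64 -13/32 -3/8 -1/4 0 } so -223/512
step 11: add Blue to get RBBRRBRRRRB; options L={ -1 -1/2 -7/16 -223/512 } R={ -111/256 -55/128 -27/64 -13/32 -3/8 -1/4 0 } so -445/1024
step 12: add Blue to get RBBRRBRRRRBB; options L={ -1 -1/2 -7/16 -223/512 -445/1024 } R={ -111/256 -55/128 -27/64 -13/32 -3/8 -1/4 0 } so -889/2048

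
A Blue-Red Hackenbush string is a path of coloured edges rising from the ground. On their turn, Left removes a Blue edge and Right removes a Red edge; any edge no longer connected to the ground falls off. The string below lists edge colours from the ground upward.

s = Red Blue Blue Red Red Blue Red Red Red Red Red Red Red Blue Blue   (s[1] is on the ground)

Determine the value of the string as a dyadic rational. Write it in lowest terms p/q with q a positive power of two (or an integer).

val_1 [R]  L=[(no moves)]  R=[0]  = -1
val_2 [RB]  L=[-1]  R=[0]  = -1/2
val_3 [RBB]  L=[-1,-1/2]  R=[0]  = -1/4
val_4 [RBBR]  L=[-1,-1/2]  R=[-1/4,0]  = -3/8
val_5 [RBBRR]  L=[-1,-1/2]  R=[-3/8,-1/4,0]  = -7/16
val_6 [RBBRRB]  L=[-1,-1/2,-7/16]  R=[-3/8,-1/4,0]  = -13/32
val_7 [RBBRRBR]  L=[-1,-1/2,-7/16]  R=[-13/32,-3/8,-1/4,0]  = -27/64
val_8 [RBBRRBRR]  L=[-1,-1/2,-7/16]  R=[-27/64,-13/32,-3/8,-1/4,0]  = -55/128
val_9 [RBBRRBRRR]  L=[-1,-1/2,-7/16]  R=[-55/128,-27/64,-13/32,-3/8,-1/4,0]  = -111/256
val_10 [RBBRRBRRRR]  L=[-1,-1/2,-7/16]  R=[-111/256,-55/128,-27/64,-13/32,-3/8,-1/4,0]  = -223/512
val_11 [RBBRRBRRRRR]  L=[-1,-1/2,-7/16]  R=[-223/512,-111/256,-55/128,-27/64,-13/32,-3/8,-1/4,0]  = -447/1024
val_12 [RBBRRBRRRRRR]  L=[-1,-1/2,-7/16]  R=[-447/1024,-223/512,-111/256,-55/128,-27/64,-13/32,-3/8,-1/4,0]  = -895/2048
val_13 [RBBRRBRRRRRRR]  L=[-1,-1/2,-7/16]  R=[-895/2048,-447/1024,-223/512,-111/256,-55/128,-27/64,-13/32,-3/8,-1/4,0]  = -1791/4096
val_14 [RBBRRBRRRRRRRB]  L=[-1,-1/2,-7/16,-1791/4096]  R=[-895/2048,-447/1024,-223/512,-111/256,-55/128,-27/64,-13/32,-3/8,-1/4,0]  = -3581/8192
val_15 [RBBRRBRRRRRRRBB]  L=[-1,-1/2,-7/16,-1791/4096,-3581/8192]  R=[-895/2048,-447/1024,-223/512,-111/256,-55/128,-27/64,-13/32,-3/8,-1/4,0]  = -7161/16384

-7161/16384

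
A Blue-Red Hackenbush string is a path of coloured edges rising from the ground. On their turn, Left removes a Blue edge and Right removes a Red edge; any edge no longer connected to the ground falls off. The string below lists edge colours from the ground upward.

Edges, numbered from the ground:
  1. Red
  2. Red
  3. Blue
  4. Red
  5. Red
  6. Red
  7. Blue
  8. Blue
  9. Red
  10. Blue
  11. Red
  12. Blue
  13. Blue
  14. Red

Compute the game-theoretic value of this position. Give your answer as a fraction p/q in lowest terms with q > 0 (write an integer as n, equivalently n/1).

Prefix values for Red Red Blue Red Red Red Blue Blue Red Blue Red Blue Blue Red via {L|R} + simplicity:
R: Left {  }, Right { 0 } so simplest -1
RR: Left {  }, Right { -1 0 } so simplest -2
RRB: Left { -2 }, Right { -1 0 } so simplest -3/2
RRBR: Left { -2 }, Right { -3/2 -1 0 } so simplest -7/4
RRBRR: Left { -2 }, Right { -7/4 -3/2 -1 0 } so simplest -15/8
RRBRRR: Left { -2 }, Right { -15/8 -7/4 -3/2 -1 0 } so simplest -31/16
RRBRRRB: Left { -2 -31/16 }, Right { -15/8 -7/4 -3/2 -1 0 } so simplest -61/32
RRBRRRBB: Left { -2 -31/16 -61/32 }, Right { -15/8 -7/4 -3/2 -1 0 } so simplest -121/64
RRBRRRBBR: Left { -2 -31/16 -61/32 }, Right { -121/64 -15/8 -7/4 -3/2 -1 0 } so simplest -243/128
RRBRRRBBRB: Left { -2 -31/16 -61/32 -243/128 }, Right { -121/64 -15/8 -7/4 -3/2 -1 0 } so simplest -485/256
RRBRRRBBRBR: Left { -2 -31/16 -61/32 -243/128 }, Right { -485/256 -121/64 -15/8 -7/4 -3/2 -1 0 } so simplest -971/512
RRBRRRBBRBRB: Left { -2 -31/16 -61/32 -243/128 -971/512 }, Right { -485/256 -121/64 -15/8 -7/4 -3/2 -1 0 } so simplest -1941/1024
RRBRRRBBRBRBB: Left { -2 -31/16 -61/32 -243/128 -971/512 -1941/1024 }, Right { -485/256 -121/64 -15/8 -7/4 -3/2 -1 0 } so simplest -3881/2048
RRBRRRBBRBRBBR: Left { -2 -31/16 -61/32 -243/128 -971/512 -1941/1024 }, Right { -3881/2048 -485/256 -121/64 -15/8 -7/4 -3/2 -1 0 } so simplest -7763/4096

-7763/4096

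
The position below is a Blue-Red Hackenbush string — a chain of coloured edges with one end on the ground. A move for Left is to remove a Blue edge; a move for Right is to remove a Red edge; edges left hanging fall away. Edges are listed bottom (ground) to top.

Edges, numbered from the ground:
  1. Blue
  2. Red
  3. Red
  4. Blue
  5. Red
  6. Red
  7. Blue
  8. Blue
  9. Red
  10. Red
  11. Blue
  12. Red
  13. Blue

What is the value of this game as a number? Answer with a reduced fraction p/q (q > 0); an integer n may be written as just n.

1227/4096

edge 1 of 13 (Blue): { 0 | — } so 1
edge 2 of 13 (Red): { 0 | 1 } so 1/2
edge 3 of 13 (Red): { 0 | 1/2, 1 } so 1/4
edge 4 of 13 (Blue): { 0, 1/4 | 1/2, 1 } so 3/8
edge 5 of 13 (Red): { 0, 1/4 | 3/8, 1/2, 1 } so 5/16
edge 6 of 13 (Red): { 0, 1/4 | 5/16, 3/8, 1/2, 1 } so 9/32
edge 7 of 13 (Blue): { 0, 1/4, 9/32 | 5/16, 3/8, 1/2, 1 } so 19/64
edge 8 of 13 (Blue): { 0, 1/4, 9/32, 19/64 | 5/16, 3/8, 1/2, 1 } so 39/128
edge 9 of 13 (Red): { 0, 1/4, 9/32, 19/64 | 39/128, 5/16, 3/8, 1/2, 1 } so 77/256
edge 10 of 13 (Red): { 0, 1/4, 9/32, 19/64 | 77/256, 39/128, 5/16, 3/8, 1/2, 1 } so 153/512
edge 11 of 13 (Blue): { 0, 1/4, 9/32, 19/64, 153/512 | 77/256, 39/128, 5/16, 3/8, 1/2, 1 } so 307/1024
edge 12 of 13 (Red): { 0, 1/4, 9/32, 19/64, 153/512 | 307/1024, 77/256, 39/128, 5/16, 3/8, 1/2, 1 } so 613/2048
edge 13 of 13 (Blue): { 0, 1/4, 9/32, 19/64, 153/512, 613/2048 | 307/1024, 77/256, 39/128, 5/16, 3/8, 1/2, 1 } so 1227/4096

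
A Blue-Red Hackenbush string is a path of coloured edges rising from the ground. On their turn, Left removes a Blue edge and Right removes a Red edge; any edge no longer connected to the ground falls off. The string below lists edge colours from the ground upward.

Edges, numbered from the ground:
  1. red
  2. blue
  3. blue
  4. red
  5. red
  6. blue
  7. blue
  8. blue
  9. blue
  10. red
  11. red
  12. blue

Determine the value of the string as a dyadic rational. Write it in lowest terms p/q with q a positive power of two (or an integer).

val_1 [r]  L=[—]  R=[0]  = -1
val_2 [rb]  L=[-1]  R=[0]  = -1/2
val_3 [rbb]  L=[-1, -1/2]  R=[0]  = -1/4
val_4 [rbbr]  L=[-1, -1/2]  R=[-1/4, 0]  = -3/8
val_5 [rbbrr]  L=[-1, -1/2]  R=[-3/8, -1/4, 0]  = -7/16
val_6 [rbbrrb]  L=[-1, -1/2, -7/16]  R=[-3/8, -1/4, 0]  = -13/32
val_7 [rbbrrbb]  L=[-1, -1/2, -7/16, -13/32]  R=[-3/8, -1/4, 0]  = -25/64
val_8 [rbbrrbbb]  L=[-1, -1/2, -7/16, -13/32, -25/64]  R=[-3/8, -1/4, 0]  = -49/128
val_9 [rbbrrbbbb]  L=[-1, -1/2, -7/16, -13/32, -25/64, -49/128]  R=[-3/8, -1/4, 0]  = -97/256
val_10 [rbbrrbbbbr]  L=[-1, -1/2, -7/16, -13/32, -25/64, -49/128]  R=[-97/256, -3/8, -1/4, 0]  = -195/512
val_11 [rbbrrbbbbrr]  L=[-1, -1/2, -7/16, -13/32, -25/64, -49/128]  R=[-195/512, -97/256, -3/8, -1/4, 0]  = -391/1024
val_12 [rbbrrbbbbrrb]  L=[-1, -1/2, -7/16, -13/32, -25/64, -49/128, -391/1024]  R=[-195/512, -97/256, -3/8, -1/4, 0]  = -781/2048

-781/2048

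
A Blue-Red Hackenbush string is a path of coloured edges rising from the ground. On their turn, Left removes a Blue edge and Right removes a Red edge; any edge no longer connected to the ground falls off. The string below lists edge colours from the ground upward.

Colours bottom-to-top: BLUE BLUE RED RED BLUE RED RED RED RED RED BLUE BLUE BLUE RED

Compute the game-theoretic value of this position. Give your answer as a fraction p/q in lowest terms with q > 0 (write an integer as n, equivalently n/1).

B: Left { 0 }, Right { (no moves) } -> simplest 1
BB: Left { 0,1 }, Right { (no moves) } -> simplest 2
BBR: Left { 0,1 }, Right { 2 } -> simplest 3/2
BBRR: Left { 0,1 }, Right { 3/2,2 } -> simplest 5/4
BBRRB: Left { 0,1,5/4 }, Right { 3/2,2 } -> simplest 11/8
BBRRBR: Left { 0,1,5/4 }, Right { 11/8,3/2,2 } -> simplest 21/16
BBRRBRR: Left { 0,1,5/4 }, Right { 21/16,11/8,3/2,2 } -> simplest 41/32
BBRRBRRR: Left { 0,1,5/4 }, Right { 41/32,21/16,11/8,3/2,2 } -> simplest 81/64
BBRRBRRRR: Left { 0,1,5/4 }, Right { 81/64,41/32,21/16,11/8,3/2,2 } -> simplest 161/128
BBRRBRRRRR: Left { 0,1,5/4 }, Right { 161/128,81/64,41/32,21/16,11/8,3/2,2 } -> simplest 321/256
BBRRBRRRRRB: Left { 0,1,5/4,321/256 }, Right { 161/128,81/64,41/32,21/16,11/8,3/2,2 } -> simplest 643/512
BBRRBRRRRRBB: Left { 0,1,5/4,321/256,643/512 }, Right { 161/128,81/64,41/32,21/16,11/8,3/2,2 } -> simplest 1287/1024
BBRRBRRRRRBBB: Left { 0,1,5/4,321/256,643/512,1287/1024 }, Right { 161/128,81/64,41/32,21/16,11/8,3/2,2 } -> simplest 2575/2048
BBRRBRRRRRBBBR: Left { 0,1,5/4,321/256,643/512,1287/1024 }, Right { 2575/2048,161/128,81/64,41/32,21/16,11/8,3/2,2 } -> simplest 5149/4096

5149/4096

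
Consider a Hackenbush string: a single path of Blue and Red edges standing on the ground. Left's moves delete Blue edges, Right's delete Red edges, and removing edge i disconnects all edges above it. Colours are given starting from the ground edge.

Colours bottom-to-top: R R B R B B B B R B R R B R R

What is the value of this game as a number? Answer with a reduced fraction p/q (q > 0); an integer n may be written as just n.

-12471/8192

Build v(s[:k]) for k = 1..15, string s = R R B R B B B B R B R R B R R.
v_1 [R]  L=[none]  R=[0]  — -1
v_2 [RR]  L=[none]  R=[-1 0]  — -2
v_3 [RRB]  L=[-2]  R=[-1 0]  — -3/2
v_4 [RRBR]  L=[-2]  R=[-3/2 -1 0]  — -7/4
v_5 [RRBRB]  L=[-2 -7/4]  R=[-3/2 -1 0]  — -13/8
v_6 [RRBRBB]  L=[-2 -7/4 -13/8]  R=[-3/2 -1 0]  — -25/16
v_7 [RRBRBBB]  L=[-2 -7/4 -13/8 -25/16]  R=[-3/2 -1 0]  — -49/32
v_8 [RRBRBBBB]  L=[-2 -7/4 -13/8 -25/16 -49/32]  R=[-3/2 -1 0]  — -97/64
v_9 [RRBRBBBBR]  L=[-2 -7/4 -13/8 -25/16 -49/32]  R=[-97/64 -3/2 -1 0]  — -195/128
v_10 [RRBRBBBBRB]  L=[-2 -7/4 -13/8 -25/16 -49/32 -195/128]  R=[-97/64 -3/2 -1 0]  — -389/256
v_11 [RRBRBBBBRBR]  L=[-2 -7/4 -13/8 -25/16 -49/32 -195/128]  R=[-389/256 -97/64 -3/2 -1 0]  — -779/512
v_12 [RRBRBBBBRBRR]  L=[-2 -7/4 -13/8 -25/16 -49/32 -195/128]  R=[-779/512 -389/256 -97/64 -3/2 -1 0]  — -1559/1024
v_13 [RRBRBBBBRBRRB]  L=[-2 -7/4 -13/8 -25/16 -49/32 -195/128 -1559/1024]  R=[-779/512 -389/256 -97/64 -3/2 -1 0]  — -3117/2048
v_14 [RRBRBBBBRBRRBR]  L=[-2 -7/4 -13/8 -25/16 -49/32 -195/128 -1559/1024]  R=[-3117/2048 -779/512 -389/256 -97/64 -3/2 -1 0]  — -6235/4096
v_15 [RRBRBBBBRBRRBRR]  L=[-2 -7/4 -13/8 -25/16 -49/32 -195/128 -1559/1024]  R=[-6235/4096 -3117/2048 -779/512 -389/256 -97/64 -3/2 -1 0]  — -12471/8192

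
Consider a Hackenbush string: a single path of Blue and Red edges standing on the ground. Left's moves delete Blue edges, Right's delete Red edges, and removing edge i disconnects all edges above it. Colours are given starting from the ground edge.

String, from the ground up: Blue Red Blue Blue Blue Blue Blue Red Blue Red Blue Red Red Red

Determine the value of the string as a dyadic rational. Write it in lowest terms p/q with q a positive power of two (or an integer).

8017/8192

v_1 [B]  L=[0]  R=[—]  -> 1
v_2 [BR]  L=[0]  R=[1]  -> 1/2
v_3 [BRB]  L=[0; 1/2]  R=[1]  -> 3/4
v_4 [BRBB]  L=[0; 1/2; 3/4]  R=[1]  -> 7/8
v_5 [BRBBB]  L=[0; 1/2; 3/4; 7/8]  R=[1]  -> 15/16
v_6 [BRBBBB]  L=[0; 1/2; 3/4; 7/8; 15/16]  R=[1]  -> 31/32
v_7 [BRBBBBB]  L=[0; 1/2; 3/4; 7/8; 15/16; 31/32]  R=[1]  -> 63/64
v_8 [BRBBBBBR]  L=[0; 1/2; 3/4; 7/8; 15/16; 31/32]  R=[63/64; 1]  -> 125/128
v_9 [BRBBBBBRB]  L=[0; 1/2; 3/4; 7/8; 15/16; 31/32; 125/128]  R=[63/64; 1]  -> 251/256
v_10 [BRBBBBBRBR]  L=[0; 1/2; 3/4; 7/8; 15/16; 31/32; 125/128]  R=[251/256; 63/64; 1]  -> 501/512
v_11 [BRBBBBBRBRB]  L=[0; 1/2; 3/4; 7/8; 15/16; 31/32; 125/128; 501/512]  R=[251/256; 63/64; 1]  -> 1003/1024
v_12 [BRBBBBBRBRBR]  L=[0; 1/2; 3/4; 7/8; 15/16; 31/32; 125/128; 501/512]  R=[1003/1024; 251/256; 63/64; 1]  -> 2005/2048
v_13 [BRBBBBBRBRBRR]  L=[0; 1/2; 3/4; 7/8; 15/16; 31/32; 125/128; 501/512]  R=[2005/2048; 1003/1024; 251/256; 63/64; 1]  -> 4009/4096
v_14 [BRBBBBBRBRBRRR]  L=[0; 1/2; 3/4; 7/8; 15/16; 31/32; 125/128; 501/512]  R=[4009/4096; 2005/2048; 1003/1024; 251/256; 63/64; 1]  -> 8017/8192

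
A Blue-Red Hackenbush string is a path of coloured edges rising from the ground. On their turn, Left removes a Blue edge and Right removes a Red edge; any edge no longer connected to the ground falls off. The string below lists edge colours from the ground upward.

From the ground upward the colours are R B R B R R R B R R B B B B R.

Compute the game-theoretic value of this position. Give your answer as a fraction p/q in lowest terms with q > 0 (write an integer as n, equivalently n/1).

1 of 15 · R · max L −∞ · min R 0 — -1
2 of 15 · RB · max L -1 · min R 0 — -1/2
3 of 15 · RBR · max L -1 · min R -1/2 — -3/4
4 of 15 · RBRB · max L -3/4 · min R -1/2 — -5/8
5 of 15 · RBRBR · max L -3/4 · min R -5/8 — -11/16
6 of 15 · RBRBRR · max L -3/4 · min R -11/16 — -23/32
7 of 15 · RBRBRRR · max L -3/4 · min R -23/32 — -47/64
8 of 15 · RBRBRRRB · max L -47/64 · min R -23/32 — -93/128
9 of 15 · RBRBRRRBR · max L -47/64 · min R -93/128 — -187/256
10 of 15 · RBRBRRRBRR · max L -47/64 · min R -187/256 — -375/512
11 of 15 · RBRBRRRBRRB · max L -375/512 · min R -187/256 — -749/1024
12 of 15 · RBRBRRRBRRBB · max L -749/1024 · min R -187/256 — -1497/2048
13 of 15 · RBRBRRRBRRBBB · max L -1497/2048 · min R -187/256 — -2993/4096
14 of 15 · RBRBRRRBRRBBBB · max L -2993/4096 · min R -187/256 — -5985/8192
15 of 15 · RBRBRRRBRRBBBBR · max L -2993/4096 · min R -5985/8192 — -11971/16384

-11971/16384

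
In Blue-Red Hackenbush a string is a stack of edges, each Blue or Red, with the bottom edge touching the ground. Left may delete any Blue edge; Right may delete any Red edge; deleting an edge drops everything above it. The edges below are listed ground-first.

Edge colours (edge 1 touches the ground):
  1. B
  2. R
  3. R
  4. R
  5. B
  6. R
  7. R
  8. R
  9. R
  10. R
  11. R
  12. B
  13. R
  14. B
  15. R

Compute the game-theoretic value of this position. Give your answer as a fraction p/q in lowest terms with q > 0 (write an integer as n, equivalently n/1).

value_1 [B]  L=[0]  R=[·]  => 1
value_2 [BR]  L=[0]  R=[1]  => 1/2
value_3 [BRR]  L=[0]  R=[1/2, 1]  => 1/4
value_4 [BRRR]  L=[0]  R=[1/4, 1/2, 1]  => 1/8
value_5 [BRRRB]  L=[0, 1/8]  R=[1/4, 1/2, 1]  => 3/16
value_6 [BRRRBR]  L=[0, 1/8]  R=[3/16, 1/4, 1/2, 1]  => 5/32
value_7 [BRRRBRR]  L=[0, 1/8]  R=[5/32, 3/16, 1/4, 1/2, 1]  => 9/64
value_8 [BRRRBRRR]  L=[0, 1/8]  R=[9/64, 5/32, 3/16, 1/4, 1/2, 1]  => 17/128
value_9 [BRRRBRRRR]  L=[0, 1/8]  R=[17/128, 9/64, 5/32, 3/16, 1/4, 1/2, 1]  => 33/256
value_10 [BRRRBRRRRR]  L=[0, 1/8]  R=[33/256, 17/128, 9/64, 5/32, 3/16, 1/4, 1/2, 1]  => 65/512
value_11 [BRRRBRRRRRR]  L=[0, 1/8]  R=[65/512, 33/256, 17/128, 9/64, 5/32, 3/16, 1/4, 1/2, 1]  => 129/1024
value_12 [BRRRBRRRRRRB]  L=[0, 1/8, 129/1024]  R=[65/512, 33/256, 17/128, 9/64, 5/32, 3/16, 1/4, 1/2, 1]  => 259/2048
value_13 [BRRRBRRRRRRBR]  L=[0, 1/8, 129/1024]  R=[259/2048, 65/512, 33/256, 17/128, 9/64, 5/32, 3/16, 1/4, 1/2, 1]  => 517/4096
value_14 [BRRRBRRRRRRBRB]  L=[0, 1/8, 129/1024, 517/4096]  R=[259/2048, 65/512, 33/256, 17/128, 9/64, 5/32, 3/16, 1/4, 1/2, 1]  => 1035/8192
value_15 [BRRRBRRRRRRBRBR]  L=[0, 1/8, 129/1024, 517/4096]  R=[1035/8192, 259/2048, 65/512, 33/256, 17/128, 9/64, 5/32, 3/16, 1/4, 1/2, 1]  => 2069/16384

2069/16384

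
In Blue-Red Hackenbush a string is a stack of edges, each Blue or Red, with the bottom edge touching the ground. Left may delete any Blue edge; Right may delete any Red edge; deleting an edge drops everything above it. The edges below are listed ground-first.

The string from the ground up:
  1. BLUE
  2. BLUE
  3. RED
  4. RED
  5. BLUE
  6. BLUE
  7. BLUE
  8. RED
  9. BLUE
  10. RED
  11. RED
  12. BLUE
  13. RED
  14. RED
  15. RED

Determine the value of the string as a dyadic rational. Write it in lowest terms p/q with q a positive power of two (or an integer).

g(B) = { 0 | none } ⇒ 1
g(BB) = { 0; 1 | none } ⇒ 2
g(BBR) = { 0; 1 | 2 } ⇒ 3/2
g(BBRR) = { 0; 1 | 3/2; 2 } ⇒ 5/4
g(BBRRB) = { 0; 1; 5/4 | 3/2; 2 } ⇒ 11/8
g(BBRRBB) = { 0; 1; 5/4; 11/8 | 3/2; 2 } ⇒ 23/16
g(BBRRBBB) = { 0; 1; 5/4; 11/8; 23/16 | 3/2; 2 } ⇒ 47/32
g(BBRRBBBR) = { 0; 1; 5/4; 11/8; 23/16 | 47/32; 3/2; 2 } ⇒ 93/64
g(BBRRBBBRB) = { 0; 1; 5/4; 11/8; 23/16; 93/64 | 47/32; 3/2; 2 } ⇒ 187/128
g(BBRRBBBRBR) = { 0; 1; 5/4; 11/8; 23/16; 93/64 | 187/128; 47/32; 3/2; 2 } ⇒ 373/256
g(BBRRBBBRBRR) = { 0; 1; 5/4; 11/8; 23/16; 93/64 | 373/256; 187/128; 47/32; 3/2; 2 } ⇒ 745/512
g(BBRRBBBRBRRB) = { 0; 1; 5/4; 11/8; 23/16; 93/64; 745/512 | 373/256; 187/128; 47/32; 3/2; 2 } ⇒ 1491/1024
g(BBRRBBBRBRRBR) = { 0; 1; 5/4; 11/8; 23/16; 93/64; 745/512 | 1491/1024; 373/256; 187/128; 47/32; 3/2; 2 } ⇒ 2981/2048
g(BBRRBBBRBRRBRR) = { 0; 1; 5/4; 11/8; 23/16; 93/64; 745/512 | 2981/2048; 1491/1024; 373/256; 187/128; 47/32; 3/2; 2 } ⇒ 5961/4096
g(BBRRBBBRBRRBRRR) = { 0; 1; 5/4; 11/8; 23/16; 93/64; 745/512 | 5961/4096; 2981/2048; 1491/1024; 373/256; 187/128; 47/32; 3/2; 2 } ⇒ 11921/8192

11921/8192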